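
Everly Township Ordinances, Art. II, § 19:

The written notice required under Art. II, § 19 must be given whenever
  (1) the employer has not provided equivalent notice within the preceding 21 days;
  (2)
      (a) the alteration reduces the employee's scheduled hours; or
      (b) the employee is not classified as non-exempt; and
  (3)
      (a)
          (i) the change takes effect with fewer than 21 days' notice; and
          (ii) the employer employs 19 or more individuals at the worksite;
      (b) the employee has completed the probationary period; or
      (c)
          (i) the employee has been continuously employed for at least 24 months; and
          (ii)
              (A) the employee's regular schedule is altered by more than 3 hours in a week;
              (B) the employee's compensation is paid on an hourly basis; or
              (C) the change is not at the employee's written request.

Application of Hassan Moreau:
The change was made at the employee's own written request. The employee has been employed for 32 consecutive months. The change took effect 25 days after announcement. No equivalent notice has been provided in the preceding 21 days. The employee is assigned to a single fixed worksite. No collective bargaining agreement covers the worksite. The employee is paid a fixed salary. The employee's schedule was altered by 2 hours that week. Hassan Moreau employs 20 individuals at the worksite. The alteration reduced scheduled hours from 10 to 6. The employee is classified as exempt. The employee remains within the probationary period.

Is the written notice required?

(1) no recent notice — holds.
(a) hours reduced — holds.
(b) not (non-exempt) — satisfied.
(2): T OR T → true.
(i) < 21 days' notice — not met.
(ii) ≥ 19 at site — holds.
(a) = F AND T = false.
(b) past probation — not met.
(i) tenure ≥ 24 mo. — met.
(A) schedule shift > 3h — fails.
(B) hourly-paid — fails.
(C) not employee-requested — fails.
So (ii) is not satisfied (F OR F OR F).
(c) = T AND F = false.
So (3) is not satisfied (F OR F OR F).
So Overall is not satisfied (T AND T AND F).

No — not required.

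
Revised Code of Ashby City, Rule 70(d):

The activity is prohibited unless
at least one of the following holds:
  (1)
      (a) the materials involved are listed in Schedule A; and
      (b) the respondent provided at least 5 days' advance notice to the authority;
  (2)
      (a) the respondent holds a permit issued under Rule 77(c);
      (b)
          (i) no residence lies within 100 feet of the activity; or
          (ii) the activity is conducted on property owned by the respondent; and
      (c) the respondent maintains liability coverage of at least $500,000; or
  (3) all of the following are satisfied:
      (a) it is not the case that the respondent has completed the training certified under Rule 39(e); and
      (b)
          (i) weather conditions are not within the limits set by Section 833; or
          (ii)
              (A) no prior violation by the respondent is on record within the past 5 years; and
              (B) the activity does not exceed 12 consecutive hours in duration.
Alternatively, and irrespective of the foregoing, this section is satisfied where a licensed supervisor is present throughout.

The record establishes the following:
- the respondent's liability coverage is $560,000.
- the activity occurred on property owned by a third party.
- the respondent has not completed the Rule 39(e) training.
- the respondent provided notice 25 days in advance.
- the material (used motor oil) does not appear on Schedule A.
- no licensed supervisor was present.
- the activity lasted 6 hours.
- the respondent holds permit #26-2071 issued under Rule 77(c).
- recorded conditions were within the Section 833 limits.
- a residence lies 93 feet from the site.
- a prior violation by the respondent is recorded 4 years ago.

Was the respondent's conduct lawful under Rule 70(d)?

(a) Schedule A material — fails.
(b) ≥5 days' notice — met.
So (1) is not satisfied (F AND T).
(a) holds permit — holds.
(i) no residence in 100 ft — not satisfied.
(ii) own property — not met.
So (b) is not satisfied (F OR F).
(c) coverage ≥ $500,000 — met.
(2) = T AND F AND T = false.
(a) not (training certified) — satisfied.
(i) not (weather ok) — not satisfied.
(A) no prior violation — fails.
(B) ≤ 12 hrs duration — satisfied.
(ii) = F AND T = false.
(b) = F OR F = false.
(3): T AND F → false.
Overall: F OR F OR F → false.
Exception (supervisor present) — not satisfied.
Result: main false OR exception false → false.

No — unlawful.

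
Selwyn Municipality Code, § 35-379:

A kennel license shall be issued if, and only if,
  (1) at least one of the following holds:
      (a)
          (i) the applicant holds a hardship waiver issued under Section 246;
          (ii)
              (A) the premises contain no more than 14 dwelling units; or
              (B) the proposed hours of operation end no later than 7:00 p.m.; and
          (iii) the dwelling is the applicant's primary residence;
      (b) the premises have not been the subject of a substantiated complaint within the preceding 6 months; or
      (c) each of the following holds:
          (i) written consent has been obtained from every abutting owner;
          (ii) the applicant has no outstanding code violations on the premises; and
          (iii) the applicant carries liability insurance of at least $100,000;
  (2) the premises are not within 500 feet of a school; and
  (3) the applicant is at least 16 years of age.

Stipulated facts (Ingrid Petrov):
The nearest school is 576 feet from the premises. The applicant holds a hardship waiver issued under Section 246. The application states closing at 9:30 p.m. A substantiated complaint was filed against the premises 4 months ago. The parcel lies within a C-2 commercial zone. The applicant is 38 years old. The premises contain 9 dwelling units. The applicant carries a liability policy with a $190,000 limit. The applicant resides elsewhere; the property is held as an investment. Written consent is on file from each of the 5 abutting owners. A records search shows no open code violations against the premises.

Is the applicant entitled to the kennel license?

(i) hardship waiver — satisfied.
(A) ≤ 14 units — met.
(B) closes by 7 p.m. — not met.
(ii) = T OR F = true.
(iii) primary residence — fails.
(a) = T AND T AND F = false.
(b) no complaint in 6 mo. — not met.
(i) all abutters consent — met.
(ii) no code violations — satisfied.
(iii) insurance ≥ $100,000 — met.
(c): T AND T AND T → true.
(1): F OR F OR T → true.
(2) ≥500 ft from school — holds.
(3) age ≥ 16 — met.
Overall: T AND T AND T → true.

Yes — granted.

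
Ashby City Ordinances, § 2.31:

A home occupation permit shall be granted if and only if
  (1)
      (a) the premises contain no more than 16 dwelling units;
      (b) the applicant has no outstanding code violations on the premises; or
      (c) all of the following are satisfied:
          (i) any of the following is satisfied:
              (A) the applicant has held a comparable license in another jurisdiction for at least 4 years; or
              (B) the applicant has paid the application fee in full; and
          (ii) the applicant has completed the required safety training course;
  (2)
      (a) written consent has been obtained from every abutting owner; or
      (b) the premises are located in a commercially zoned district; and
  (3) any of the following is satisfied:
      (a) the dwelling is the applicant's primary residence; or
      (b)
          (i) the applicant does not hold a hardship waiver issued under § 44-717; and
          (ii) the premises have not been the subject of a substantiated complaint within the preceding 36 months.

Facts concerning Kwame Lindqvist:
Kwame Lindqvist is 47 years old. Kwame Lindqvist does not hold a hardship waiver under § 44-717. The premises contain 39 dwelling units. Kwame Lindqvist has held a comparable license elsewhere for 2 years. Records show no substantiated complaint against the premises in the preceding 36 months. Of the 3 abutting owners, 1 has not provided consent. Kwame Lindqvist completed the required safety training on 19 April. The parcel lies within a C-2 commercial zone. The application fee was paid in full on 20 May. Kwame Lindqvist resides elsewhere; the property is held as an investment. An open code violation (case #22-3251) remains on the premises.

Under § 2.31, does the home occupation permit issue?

(a) ≤ 16 units — not met.
(b) no code violations — fails.
(A) prior license ≥ 4 yr — fails.
(B) fee paid — met.
So (i) is satisfied (F OR T).
(ii) safety training — met.
So (c) is satisfied (T AND T).
(1) = F OR F OR T = true.
(a) all abutters consent — not met.
(b) commercially zoned — holds.
(2): F OR T → true.
(a) primary residence — fails.
(i) not (hardship waiver) — holds.
(ii) no complaint in 36 mo. — satisfied.
(b) = T AND T = true.
(3) = F OR T = true.
So Overall is satisfied (T AND T AND T).

Yes — granted.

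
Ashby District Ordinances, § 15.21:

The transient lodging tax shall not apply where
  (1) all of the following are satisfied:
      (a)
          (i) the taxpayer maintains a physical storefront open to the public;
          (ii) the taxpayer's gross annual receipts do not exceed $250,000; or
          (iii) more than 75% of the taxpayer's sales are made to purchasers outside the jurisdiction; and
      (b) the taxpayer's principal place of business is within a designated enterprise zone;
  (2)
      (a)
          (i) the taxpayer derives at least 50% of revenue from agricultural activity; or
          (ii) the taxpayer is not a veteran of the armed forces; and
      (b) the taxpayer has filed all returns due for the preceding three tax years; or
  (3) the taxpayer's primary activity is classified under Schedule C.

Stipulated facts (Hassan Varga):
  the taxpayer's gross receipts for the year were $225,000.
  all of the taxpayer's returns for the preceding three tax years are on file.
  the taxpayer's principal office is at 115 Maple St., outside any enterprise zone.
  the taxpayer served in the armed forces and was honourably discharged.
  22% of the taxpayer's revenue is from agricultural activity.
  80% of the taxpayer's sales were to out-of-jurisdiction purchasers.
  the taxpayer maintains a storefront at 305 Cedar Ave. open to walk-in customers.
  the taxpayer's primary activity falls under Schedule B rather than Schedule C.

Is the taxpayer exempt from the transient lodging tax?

(i) has storefront — holds.
(ii) receipts ≤ $250,000 — satisfied.
(iii) >75% out-of-jur. sales — satisfied.
(a): T OR T OR T → true.
(b) in enterprise zone — not satisfied.
(1) = T AND F = false.
(i) ≥50% agricultural — fails.
(ii) not (veteran) — not satisfied.
(a): F OR F → false.
(b) returns current — satisfied.
(2): F AND T → false.
(3) Schedule C activity — not met.
Overall = F OR F OR F = false.

No — not exempt.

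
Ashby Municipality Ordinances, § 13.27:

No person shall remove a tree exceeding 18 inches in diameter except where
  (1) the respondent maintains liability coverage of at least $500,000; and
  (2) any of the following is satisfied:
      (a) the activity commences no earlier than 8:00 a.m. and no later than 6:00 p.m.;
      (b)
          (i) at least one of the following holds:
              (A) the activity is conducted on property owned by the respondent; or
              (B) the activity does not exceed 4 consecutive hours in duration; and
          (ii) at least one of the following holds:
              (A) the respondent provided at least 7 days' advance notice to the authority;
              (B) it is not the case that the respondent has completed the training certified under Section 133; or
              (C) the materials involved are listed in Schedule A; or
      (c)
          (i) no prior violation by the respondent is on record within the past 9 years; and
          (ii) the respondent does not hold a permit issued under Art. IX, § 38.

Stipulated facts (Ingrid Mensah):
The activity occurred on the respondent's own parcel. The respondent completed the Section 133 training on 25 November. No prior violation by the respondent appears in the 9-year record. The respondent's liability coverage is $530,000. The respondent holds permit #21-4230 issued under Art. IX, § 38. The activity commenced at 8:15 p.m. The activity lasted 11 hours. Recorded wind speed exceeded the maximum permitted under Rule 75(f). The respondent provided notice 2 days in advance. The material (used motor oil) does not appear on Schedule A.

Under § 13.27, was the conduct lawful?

(1) coverage ≥ $500,000 — satisfied.
(a) start within hours — not satisfied.
(A) own property — holds.
(B) ≤ 4 hrs duration — not satisfied.
(i) = T OR F = true.
(A) ≥7 days' notice — fails.
(B) not (training certified) — not met.
(C) Schedule A material — not satisfied.
So (ii) is not satisfied (F OR F OR F).
(b): T AND F → false.
(i) no prior violation — satisfied.
(ii) not (holds permit) — not satisfied.
(c) = T AND F = false.
(2) = F OR F OR F = false.
Overall = T AND F = false.

No — unlawful.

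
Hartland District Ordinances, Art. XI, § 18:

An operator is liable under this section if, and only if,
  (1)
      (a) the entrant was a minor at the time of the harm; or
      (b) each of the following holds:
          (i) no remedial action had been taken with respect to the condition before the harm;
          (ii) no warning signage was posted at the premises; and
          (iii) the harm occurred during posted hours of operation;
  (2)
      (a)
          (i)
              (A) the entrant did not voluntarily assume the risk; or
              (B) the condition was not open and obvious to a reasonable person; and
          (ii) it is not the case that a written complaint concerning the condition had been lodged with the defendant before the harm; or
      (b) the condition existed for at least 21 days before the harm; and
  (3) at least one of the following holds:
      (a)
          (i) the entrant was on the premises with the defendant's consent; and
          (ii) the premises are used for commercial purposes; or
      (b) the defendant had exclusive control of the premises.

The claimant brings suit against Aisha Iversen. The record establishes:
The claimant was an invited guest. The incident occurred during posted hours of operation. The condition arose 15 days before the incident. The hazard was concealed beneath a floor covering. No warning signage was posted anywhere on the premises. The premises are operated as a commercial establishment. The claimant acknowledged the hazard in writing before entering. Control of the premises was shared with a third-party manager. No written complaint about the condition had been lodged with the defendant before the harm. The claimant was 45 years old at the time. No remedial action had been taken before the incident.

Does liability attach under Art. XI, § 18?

Yes — liable.

(a) entrant a minor — not satisfied.
(i) no remedial action — met.
(ii) no signage posted — met.
(iii) during posted hours — holds.
(b): T AND T AND T → true.
(1) = F OR T = true.
(A) no assumed risk — not met.
(B) not open/obvious — satisfied.
(i): F OR T → true.
(ii) not (complaint lodged) — satisfied.
(a) = T AND T = true.
(b) condition ≥21 days old — not met.
(2) = T OR F = true.
(i) consent to enter — holds.
(ii) commercial use — satisfied.
(a) = T AND T = true.
(b) exclusive control — not met.
(3) = T OR F = true.
Overall: T AND T AND T → true.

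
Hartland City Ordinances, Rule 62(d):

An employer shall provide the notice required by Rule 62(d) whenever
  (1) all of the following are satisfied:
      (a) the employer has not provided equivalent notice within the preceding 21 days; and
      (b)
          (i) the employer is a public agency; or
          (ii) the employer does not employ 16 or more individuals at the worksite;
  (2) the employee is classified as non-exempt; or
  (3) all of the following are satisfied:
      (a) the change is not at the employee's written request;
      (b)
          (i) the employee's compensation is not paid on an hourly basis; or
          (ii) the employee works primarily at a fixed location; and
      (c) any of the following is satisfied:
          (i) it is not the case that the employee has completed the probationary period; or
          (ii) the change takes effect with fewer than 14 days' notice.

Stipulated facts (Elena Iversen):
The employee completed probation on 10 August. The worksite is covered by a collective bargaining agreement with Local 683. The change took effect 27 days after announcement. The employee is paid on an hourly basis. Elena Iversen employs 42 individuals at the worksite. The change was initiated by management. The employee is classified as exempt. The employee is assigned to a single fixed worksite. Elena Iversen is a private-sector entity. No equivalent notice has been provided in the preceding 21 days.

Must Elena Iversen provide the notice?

No — not required.

(a) no recent notice — met.
(i) public agency — not satisfied.
(ii) not (≥ 16 at site) — fails.
So (b) is not satisfied (F OR F).
(1): T AND F → false.
(2) non-exempt — fails.
(a) not employee-requested — met.
(i) not (hourly-paid) — fails.
(ii) fixed location — holds.
So (b) is satisfied (F OR T).
(i) not (past probation) — not met.
(ii) < 14 days' notice — not satisfied.
So (c) is not satisfied (F OR F).
(3) = T AND T AND F = false.
Overall = F OR F OR F = false.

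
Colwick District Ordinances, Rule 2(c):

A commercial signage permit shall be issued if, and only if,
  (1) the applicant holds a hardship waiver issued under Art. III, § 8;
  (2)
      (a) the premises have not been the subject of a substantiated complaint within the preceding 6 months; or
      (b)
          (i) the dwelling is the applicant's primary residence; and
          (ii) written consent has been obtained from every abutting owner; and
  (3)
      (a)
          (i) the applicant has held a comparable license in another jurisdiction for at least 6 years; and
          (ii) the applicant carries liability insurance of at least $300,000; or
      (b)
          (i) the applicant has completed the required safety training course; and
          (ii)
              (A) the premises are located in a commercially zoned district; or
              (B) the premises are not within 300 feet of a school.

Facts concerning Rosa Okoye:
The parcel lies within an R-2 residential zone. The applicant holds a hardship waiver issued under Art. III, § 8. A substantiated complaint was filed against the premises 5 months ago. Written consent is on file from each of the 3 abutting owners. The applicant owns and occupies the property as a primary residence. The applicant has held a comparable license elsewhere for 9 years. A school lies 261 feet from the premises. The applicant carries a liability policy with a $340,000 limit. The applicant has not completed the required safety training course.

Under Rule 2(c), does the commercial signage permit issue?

Yes — granted.

(1) hardship waiver — holds.
(a) no complaint in 6 mo. — not satisfied.
(i) primary residence — holds.
(ii) all abutters consent — met.
(b): T AND T → true.
(2): F OR T → true.
(i) prior license ≥ 6 yr — satisfied.
(ii) insurance ≥ $300,000 — met.
So (a) is satisfied (T AND T).
(i) safety training — not met.
(A) commercially zoned — fails.
(B) ≥300 ft from school — fails.
So (ii) is not satisfied (F OR F).
(b): F AND F → false.
(3) = T OR F = true.
So Overall is satisfied (T AND T AND T).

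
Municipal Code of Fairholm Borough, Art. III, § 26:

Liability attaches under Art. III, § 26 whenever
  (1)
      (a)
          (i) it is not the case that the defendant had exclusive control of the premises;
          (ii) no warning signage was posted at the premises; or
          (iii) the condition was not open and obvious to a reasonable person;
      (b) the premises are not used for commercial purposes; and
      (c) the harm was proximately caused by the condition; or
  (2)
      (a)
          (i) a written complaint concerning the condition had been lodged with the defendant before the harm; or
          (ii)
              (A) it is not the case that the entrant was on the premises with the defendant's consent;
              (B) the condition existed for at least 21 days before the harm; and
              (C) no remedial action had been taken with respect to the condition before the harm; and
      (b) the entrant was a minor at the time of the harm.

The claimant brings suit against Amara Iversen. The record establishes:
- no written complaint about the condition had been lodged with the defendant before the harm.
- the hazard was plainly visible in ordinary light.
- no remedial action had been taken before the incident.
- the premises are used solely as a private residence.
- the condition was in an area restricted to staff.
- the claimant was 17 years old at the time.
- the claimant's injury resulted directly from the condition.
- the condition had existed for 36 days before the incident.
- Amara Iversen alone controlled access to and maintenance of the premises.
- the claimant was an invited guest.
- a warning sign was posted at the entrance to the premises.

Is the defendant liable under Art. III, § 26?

No — not liable.

(i) not (exclusive control) — not met.
(ii) no signage posted — not met.
(iii) not open/obvious — not met.
(a) = F OR F OR F = false.
(b) not (commercial use) — satisfied.
(c) proximate cause — met.
(1) = F AND T AND T = false.
(i) complaint lodged — not satisfied.
(A) not (consent to enter) — fails.
(B) condition ≥21 days old — satisfied.
(C) no remedial action — satisfied.
(ii): F AND T AND T → false.
(a): F OR F → false.
(b) entrant a minor — met.
(2) = F AND T = false.
So Overall is not satisfied (F OR F).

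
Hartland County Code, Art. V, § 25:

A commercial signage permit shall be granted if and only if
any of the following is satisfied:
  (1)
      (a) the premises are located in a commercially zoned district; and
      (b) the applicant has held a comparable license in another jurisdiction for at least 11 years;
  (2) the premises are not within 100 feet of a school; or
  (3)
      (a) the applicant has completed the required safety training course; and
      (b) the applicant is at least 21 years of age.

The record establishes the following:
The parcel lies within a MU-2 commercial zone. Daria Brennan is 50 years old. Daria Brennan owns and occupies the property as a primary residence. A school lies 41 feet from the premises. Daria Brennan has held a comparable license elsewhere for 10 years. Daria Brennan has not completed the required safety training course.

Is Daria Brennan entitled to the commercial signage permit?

(a) commercially zoned — met.
(b) prior license ≥ 11 yr — fails.
(1): T AND F → false.
(2) ≥100 ft from school — not met.
(a) safety training — not satisfied.
(b) age ≥ 21 — satisfied.
(3): F AND T → false.
So Overall is not satisfied (F OR F OR F).

No — denied.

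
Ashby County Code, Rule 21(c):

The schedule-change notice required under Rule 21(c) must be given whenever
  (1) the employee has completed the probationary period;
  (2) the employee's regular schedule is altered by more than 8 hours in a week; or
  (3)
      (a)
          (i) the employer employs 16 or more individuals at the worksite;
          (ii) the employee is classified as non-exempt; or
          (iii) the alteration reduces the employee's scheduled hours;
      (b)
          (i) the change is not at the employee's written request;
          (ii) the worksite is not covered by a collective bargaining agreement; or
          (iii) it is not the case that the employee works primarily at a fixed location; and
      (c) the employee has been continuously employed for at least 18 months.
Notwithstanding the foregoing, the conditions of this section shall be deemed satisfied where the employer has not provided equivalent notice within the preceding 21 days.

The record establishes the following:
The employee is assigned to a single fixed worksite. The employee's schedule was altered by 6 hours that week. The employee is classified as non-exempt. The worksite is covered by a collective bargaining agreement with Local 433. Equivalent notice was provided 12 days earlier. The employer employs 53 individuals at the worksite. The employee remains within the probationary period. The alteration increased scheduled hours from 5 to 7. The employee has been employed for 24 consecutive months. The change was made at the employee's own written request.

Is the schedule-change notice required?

No — not required.

(1) past probation — not met.
(2) schedule shift > 8h — fails.
(i) ≥ 16 at site — met.
(ii) non-exempt — holds.
(iii) hours reduced — not met.
So (a) is satisfied (T OR T OR F).
(i) not employee-requested — fails.
(ii) no CBA — not satisfied.
(iii) not (fixed location) — fails.
(b) = F OR F OR F = false.
(c) tenure ≥ 18 mo. — satisfied.
(3) = T AND F AND T = false.
Overall = F OR F OR F = false.
Exception (no recent notice) — not satisfied.
Result: main false OR exception false → false.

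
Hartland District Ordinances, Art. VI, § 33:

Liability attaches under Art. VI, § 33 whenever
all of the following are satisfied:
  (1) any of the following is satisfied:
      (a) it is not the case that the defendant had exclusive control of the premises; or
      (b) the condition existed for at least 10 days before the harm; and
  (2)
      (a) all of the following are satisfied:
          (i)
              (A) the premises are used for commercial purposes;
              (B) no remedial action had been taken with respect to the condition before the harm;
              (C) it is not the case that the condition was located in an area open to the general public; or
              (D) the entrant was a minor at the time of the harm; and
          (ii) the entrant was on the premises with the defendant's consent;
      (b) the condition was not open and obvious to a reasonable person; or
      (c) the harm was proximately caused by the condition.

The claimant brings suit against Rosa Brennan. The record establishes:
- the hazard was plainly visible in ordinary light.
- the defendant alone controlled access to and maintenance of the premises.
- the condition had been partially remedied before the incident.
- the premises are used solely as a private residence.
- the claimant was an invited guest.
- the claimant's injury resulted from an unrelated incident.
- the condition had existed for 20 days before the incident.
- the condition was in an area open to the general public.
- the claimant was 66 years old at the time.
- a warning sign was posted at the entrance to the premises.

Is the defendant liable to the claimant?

(a) not (exclusive control) — not met.
(b) condition ≥10 days old — holds.
(1) = F OR T = true.
(A) commercial use — not met.
(B) no remedial action — fails.
(C) not (public area) — not met.
(D) entrant a minor — fails.
(i): F OR F OR F OR F → false.
(ii) consent to enter — holds.
(a): F AND T → false.
(b) not open/obvious — not satisfied.
(c) proximate cause — fails.
(2) = F OR F OR F = false.
Overall = T AND F = false.

No — not liable.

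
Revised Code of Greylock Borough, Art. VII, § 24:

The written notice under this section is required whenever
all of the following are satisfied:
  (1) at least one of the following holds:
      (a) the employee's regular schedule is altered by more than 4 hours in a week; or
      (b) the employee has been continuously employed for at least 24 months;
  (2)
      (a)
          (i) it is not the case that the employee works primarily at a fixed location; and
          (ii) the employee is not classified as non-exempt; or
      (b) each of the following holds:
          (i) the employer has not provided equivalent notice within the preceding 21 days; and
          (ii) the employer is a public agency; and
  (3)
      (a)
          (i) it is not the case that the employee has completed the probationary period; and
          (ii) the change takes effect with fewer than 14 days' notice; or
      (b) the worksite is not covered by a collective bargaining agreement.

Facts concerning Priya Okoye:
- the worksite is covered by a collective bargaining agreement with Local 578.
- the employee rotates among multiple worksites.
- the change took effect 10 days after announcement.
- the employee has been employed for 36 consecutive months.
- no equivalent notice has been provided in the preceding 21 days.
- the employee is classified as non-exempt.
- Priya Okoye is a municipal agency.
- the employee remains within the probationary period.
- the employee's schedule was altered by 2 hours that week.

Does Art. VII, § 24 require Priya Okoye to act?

(a) schedule shift > 4h — fails.
(b) tenure ≥ 24 mo. — holds.
So (1) is satisfied (F OR T).
(i) not (fixed location) — satisfied.
(ii) not (non-exempt) — not satisfied.
(a): T AND F → false.
(i) no recent notice — satisfied.
(ii) public agency — met.
(b) = T AND T = true.
(2): F OR T → true.
(i) not (past probation) — met.
(ii) < 14 days' notice — satisfied.
(a) = T AND T = true.
(b) no CBA — fails.
(3) = T OR F = true.
Overall: T AND T AND T → true.

Yes — required.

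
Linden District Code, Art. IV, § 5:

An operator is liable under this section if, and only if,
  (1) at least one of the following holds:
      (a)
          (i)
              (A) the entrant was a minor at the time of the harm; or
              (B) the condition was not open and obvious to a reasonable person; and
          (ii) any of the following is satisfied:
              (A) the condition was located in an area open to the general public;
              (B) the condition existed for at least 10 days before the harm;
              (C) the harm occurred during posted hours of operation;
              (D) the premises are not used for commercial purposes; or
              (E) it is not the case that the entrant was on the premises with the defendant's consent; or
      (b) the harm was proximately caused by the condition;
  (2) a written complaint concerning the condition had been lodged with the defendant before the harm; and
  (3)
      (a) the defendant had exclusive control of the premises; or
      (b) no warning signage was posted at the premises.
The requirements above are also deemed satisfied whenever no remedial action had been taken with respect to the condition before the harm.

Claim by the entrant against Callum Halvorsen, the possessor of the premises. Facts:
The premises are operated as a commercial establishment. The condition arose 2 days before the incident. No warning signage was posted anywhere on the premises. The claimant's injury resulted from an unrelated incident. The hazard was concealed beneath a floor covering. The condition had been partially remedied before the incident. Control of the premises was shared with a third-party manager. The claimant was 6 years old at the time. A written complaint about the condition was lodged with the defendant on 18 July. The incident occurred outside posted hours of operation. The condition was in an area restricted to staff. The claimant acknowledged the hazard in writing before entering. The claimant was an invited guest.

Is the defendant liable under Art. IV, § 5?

(A) entrant a minor — met.
(B) not open/obvious — holds.
(i): T OR T → true.
(A) public area — not satisfied.
(B) condition ≥10 days old — not satisfied.
(C) during posted hours — fails.
(D) not (commercial use) — not satisfied.
(E) not (consent to enter) — not satisfied.
(ii): F OR F OR F OR F OR F → false.
(a): T AND F → false.
(b) proximate cause — not satisfied.
So (1) is not satisfied (F OR F).
(2) complaint lodged — holds.
(a) exclusive control — not met.
(b) no signage posted — holds.
(3) = F OR T = true.
Overall = F AND T AND T = false.
Exception (no remedial action) — not satisfied.
Result: main false OR exception false → false.

No — not liable.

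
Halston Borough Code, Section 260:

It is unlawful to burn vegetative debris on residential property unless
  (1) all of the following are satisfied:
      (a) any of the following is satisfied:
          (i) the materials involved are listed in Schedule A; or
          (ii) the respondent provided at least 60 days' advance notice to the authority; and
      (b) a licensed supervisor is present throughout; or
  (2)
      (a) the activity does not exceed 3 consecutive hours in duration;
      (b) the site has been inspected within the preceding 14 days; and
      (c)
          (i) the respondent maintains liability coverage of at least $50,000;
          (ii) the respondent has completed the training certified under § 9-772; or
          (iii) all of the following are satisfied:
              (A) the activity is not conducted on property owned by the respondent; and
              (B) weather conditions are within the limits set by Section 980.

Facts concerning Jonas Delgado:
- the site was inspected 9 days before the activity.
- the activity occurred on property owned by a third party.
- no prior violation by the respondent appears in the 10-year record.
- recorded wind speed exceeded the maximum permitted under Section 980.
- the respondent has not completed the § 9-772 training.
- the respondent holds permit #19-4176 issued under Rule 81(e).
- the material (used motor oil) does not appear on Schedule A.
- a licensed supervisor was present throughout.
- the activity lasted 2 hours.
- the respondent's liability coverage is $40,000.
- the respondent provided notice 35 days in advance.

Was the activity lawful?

No — unlawful.

(i) Schedule A material — not met.
(ii) ≥60 days' notice — fails.
(a): F OR F → false.
(b) supervisor present — met.
(1) = F AND T = false.
(a) ≤ 3 hrs duration — satisfied.
(b) site inspected — satisfied.
(i) coverage ≥ $50,000 — fails.
(ii) training certified — not met.
(A) not (own property) — satisfied.
(B) weather ok — not met.
So (iii) is not satisfied (T AND F).
(c): F OR F OR F → false.
So (2) is not satisfied (T AND T AND F).
Overall = F OR F = false.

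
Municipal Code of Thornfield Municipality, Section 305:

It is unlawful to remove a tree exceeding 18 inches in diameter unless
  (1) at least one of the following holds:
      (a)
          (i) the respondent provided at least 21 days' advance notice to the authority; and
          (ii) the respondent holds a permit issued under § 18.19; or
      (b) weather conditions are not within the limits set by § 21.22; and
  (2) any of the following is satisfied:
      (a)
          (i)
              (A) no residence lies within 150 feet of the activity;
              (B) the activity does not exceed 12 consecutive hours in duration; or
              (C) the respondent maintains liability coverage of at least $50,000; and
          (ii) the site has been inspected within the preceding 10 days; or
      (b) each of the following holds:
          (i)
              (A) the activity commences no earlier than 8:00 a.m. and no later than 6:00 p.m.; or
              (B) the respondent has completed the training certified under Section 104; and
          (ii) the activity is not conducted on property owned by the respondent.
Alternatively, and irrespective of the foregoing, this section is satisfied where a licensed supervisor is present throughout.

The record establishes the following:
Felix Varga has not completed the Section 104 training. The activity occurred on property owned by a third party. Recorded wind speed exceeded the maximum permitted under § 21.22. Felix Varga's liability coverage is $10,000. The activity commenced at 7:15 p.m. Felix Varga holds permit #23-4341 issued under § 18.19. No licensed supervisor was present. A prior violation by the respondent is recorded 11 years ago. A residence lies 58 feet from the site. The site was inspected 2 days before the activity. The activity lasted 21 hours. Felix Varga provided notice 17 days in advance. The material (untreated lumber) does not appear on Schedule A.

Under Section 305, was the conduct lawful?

(i) ≥21 days' notice — not met.
(ii) holds permit — holds.
(a) = F AND T = false.
(b) not (weather ok) — met.
(1) = F OR T = true.
(A) no residence in 150 ft — not met.
(B) ≤ 12 hrs duration — not satisfied.
(C) coverage ≥ $50,000 — not met.
(i) = F OR F OR F = false.
(ii) site inspected — holds.
(a): F AND T → false.
(A) start within hours — not satisfied.
(B) training certified — not satisfied.
So (i) is not satisfied (F OR F).
(ii) not (own property) — met.
(b) = F AND T = false.
So (2) is not satisfied (F OR F).
Overall = T AND F = false.
Exception (supervisor present) — not satisfied.
Result: main false OR exception false → false.

No — unlawful.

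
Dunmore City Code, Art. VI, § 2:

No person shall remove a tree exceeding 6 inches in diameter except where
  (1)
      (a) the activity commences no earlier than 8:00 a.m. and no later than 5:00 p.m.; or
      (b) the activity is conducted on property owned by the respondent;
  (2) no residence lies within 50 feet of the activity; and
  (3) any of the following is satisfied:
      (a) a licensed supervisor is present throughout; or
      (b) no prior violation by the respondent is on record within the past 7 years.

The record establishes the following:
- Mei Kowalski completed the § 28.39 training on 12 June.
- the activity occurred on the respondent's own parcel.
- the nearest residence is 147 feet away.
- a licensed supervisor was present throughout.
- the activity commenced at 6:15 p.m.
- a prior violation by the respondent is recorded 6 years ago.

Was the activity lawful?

Yes — lawful.

(a) start within hours — not met.
(b) own property — satisfied.
(1): F OR T → true.
(2) no residence in 50 ft — met.
(a) supervisor present — met.
(b) no prior violation — fails.
So (3) is satisfied (T OR F).
Overall = T AND T AND T = true.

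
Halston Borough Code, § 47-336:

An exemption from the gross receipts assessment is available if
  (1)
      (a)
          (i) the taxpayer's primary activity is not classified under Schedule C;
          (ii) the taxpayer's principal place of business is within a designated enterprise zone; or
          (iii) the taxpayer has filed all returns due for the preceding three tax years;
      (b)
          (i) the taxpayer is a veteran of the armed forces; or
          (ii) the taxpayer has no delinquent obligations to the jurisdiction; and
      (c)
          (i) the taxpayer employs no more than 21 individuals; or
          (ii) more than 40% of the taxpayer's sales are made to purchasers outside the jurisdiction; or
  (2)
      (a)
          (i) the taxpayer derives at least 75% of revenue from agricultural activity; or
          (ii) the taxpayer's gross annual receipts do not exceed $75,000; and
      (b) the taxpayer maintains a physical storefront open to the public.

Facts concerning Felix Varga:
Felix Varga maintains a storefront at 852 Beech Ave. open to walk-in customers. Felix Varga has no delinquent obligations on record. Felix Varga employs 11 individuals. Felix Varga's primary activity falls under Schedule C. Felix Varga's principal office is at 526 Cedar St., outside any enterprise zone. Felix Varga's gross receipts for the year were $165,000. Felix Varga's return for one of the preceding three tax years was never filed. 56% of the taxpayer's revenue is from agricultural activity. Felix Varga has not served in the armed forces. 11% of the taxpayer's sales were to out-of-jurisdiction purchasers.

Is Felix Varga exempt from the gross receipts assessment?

No — not exempt.

(i) not (Schedule C activity) — not met.
(ii) in enterprise zone — fails.
(iii) returns current — fails.
(a) = F OR F OR F = false.
(i) veteran — fails.
(ii) no delinquency — met.
So (b) is satisfied (F OR T).
(i) ≤ 21 employees — satisfied.
(ii) >40% out-of-jur. sales — not met.
(c): T OR F → true.
(1): F AND T AND T → false.
(i) ≥75% agricultural — fails.
(ii) receipts ≤ $75,000 — fails.
So (a) is not satisfied (F OR F).
(b) has storefront — satisfied.
(2) = F AND T = false.
So Overall is not satisfied (F OR F).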